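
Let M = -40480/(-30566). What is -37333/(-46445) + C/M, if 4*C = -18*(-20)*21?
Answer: 134231340707/94004680 ≈ 1427.9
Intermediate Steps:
M = 20240/15283 (M = -40480*(-1/30566) = 20240/15283 ≈ 1.3243)
C = 1890 (C = (-18*(-20)*21)/4 = (360*21)/4 = (1/4)*7560 = 1890)
-37333/(-46445) + C/M = -37333/(-46445) + 1890/(20240/15283) = -37333*(-1/46445) + 1890*(15283/20240) = 37333/46445 + 2888487/2024 = 134231340707/94004680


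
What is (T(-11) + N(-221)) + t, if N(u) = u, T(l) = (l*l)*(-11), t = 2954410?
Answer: 2952858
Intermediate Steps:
T(l) = -11*l² (T(l) = l²*(-11) = -11*l²)
(T(-11) + N(-221)) + t = (-11*(-11)² - 221) + 2954410 = (-11*121 - 221) + 2954410 = (-1331 - 221) + 2954410 = -1552 + 2954410 = 2952858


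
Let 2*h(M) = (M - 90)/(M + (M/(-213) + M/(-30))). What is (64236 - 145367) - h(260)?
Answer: -1440730333/17758 ≈ -81131.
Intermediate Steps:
h(M) = 355*(-90 + M)/(683*M) (h(M) = ((M - 90)/(M + (M/(-213) + M/(-30))))/2 = ((-90 + M)/(M + (M*(-1/213) + M*(-1/30))))/2 = ((-90 + M)/(M + (-M/213 - M/30)))/2 = ((-90 + M)/(M - 27*M/710))/2 = ((-90 + M)/((683*M/710)))/2 = ((-90 + M)*(710/(683*M)))/2 = (710*(-90 + M)/(683*M))/2 = 355*(-90 + M)/(683*M))
(64236 - 145367) - h(260) = (64236 - 145367) - 355*(-90 + 260)/(683*260) = -81131 - 355*170/(683*260) = -81131 - 1*6035/17758 = -81131 - 6035/17758 = -1440730333/17758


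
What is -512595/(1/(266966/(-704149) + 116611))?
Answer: -42089817256359435/704149 ≈ -5.9774e+10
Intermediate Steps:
-512595/(1/(266966/(-704149) + 116611)) = -512595/(1/(266966*(-1/704149) + 116611)) = -512595/(1/(-266966/704149 + 116611)) = -512595/(1/(82111252073/704149)) = -512595/704149/82111252073 = -512595*82111252073/704149 = -42089817256359435/704149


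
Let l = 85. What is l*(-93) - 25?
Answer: -7930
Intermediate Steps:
l*(-93) - 25 = 85*(-93) - 25 = -7905 - 25 = -7930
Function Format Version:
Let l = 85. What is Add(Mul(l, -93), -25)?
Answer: -7930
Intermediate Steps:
Add(Mul(l, -93), -25) = Add(Mul(85, -93), -25) = Add(-7905, -25) = -7930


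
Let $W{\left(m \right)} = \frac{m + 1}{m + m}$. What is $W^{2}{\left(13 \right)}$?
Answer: $\frac{49}{169} \approx 0.28994$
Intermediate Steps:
$W{\left(m \right)} = \frac{1 + m}{2 m}$
$W^{2}{\left(13 \right)} = \left(\frac{1 + 13}{2 \cdot 13}\right)^{2} = \left(\frac{1}{2} \cdot \frac{1}{13} \cdot 14\right)^{2} = \left(\frac{7}{13}\right)^{2} = \frac{49}{169}$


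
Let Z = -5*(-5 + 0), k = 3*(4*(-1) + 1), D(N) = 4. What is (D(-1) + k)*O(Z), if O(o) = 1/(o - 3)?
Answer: -5/22 ≈ -0.22727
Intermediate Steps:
k = -9 (k = 3*(-4 + 1) = 3*(-3) = -9)
Z = 25 (Z = -5*(-5) = 25)
O(o) = 1/(-3 + o)
(D(-1) + k)*O(Z) = (4 - 9)/(-3 + 25) = -5/22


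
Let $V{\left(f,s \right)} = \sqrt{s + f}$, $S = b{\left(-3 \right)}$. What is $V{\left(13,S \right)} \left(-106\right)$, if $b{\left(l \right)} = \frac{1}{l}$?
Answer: $- \frac{106 \sqrt{114}}{3} \approx -377.26$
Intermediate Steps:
$S = - \frac{1}{3}$ ($S = \frac{1}{-3} = - \frac{1}{3} \approx -0.33333$)
$V{\left(f,s \right)} = \sqrt{f + s}$
$V{\left(13,S \right)} \left(-106\right) = \sqrt{13 - \frac{1}{3}} \left(-106\right) = \sqrt{\frac{38}{3}} \left(-106\right) = \frac{\sqrt{114}}{3} \left(-106\right) = - \frac{106 \sqrt{114}}{3}$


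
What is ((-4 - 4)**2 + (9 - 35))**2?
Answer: 1444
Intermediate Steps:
((-4 - 4)**2 + (9 - 35))**2 = ((-8)**2 - 26)**2 = (64 - 26)**2 = 38**2 = 1444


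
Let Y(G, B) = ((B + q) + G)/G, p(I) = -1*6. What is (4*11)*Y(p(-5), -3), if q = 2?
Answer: 154/3 ≈ 51.333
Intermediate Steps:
p(I) = -6
Y(G, B) = (2 + B + G)/G (Y(G, B) = ((B + 2) + G)/G = ((2 + B) + G)/G = (2 + B + G)/G)
(4*11)*Y(p(-5), -3) = (4*11)*((2 - 3 - 6)/(-6)) = 44*(-⅙*(-7)) = 44*(7/6) = 154/3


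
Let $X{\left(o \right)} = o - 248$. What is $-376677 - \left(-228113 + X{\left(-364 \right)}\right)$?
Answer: $-147952$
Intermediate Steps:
$X{\left(o \right)} = -248 + o$
$-376677 - \left(-228113 + X{\left(-364 \right)}\right) = -376677 + \left(228113 - \left(-248 - 364\right)\right) = -376677 + \left(228113 - -612\right) = -376677 + \left(228113 + 612\right) = -376677 + 228725 = -147952$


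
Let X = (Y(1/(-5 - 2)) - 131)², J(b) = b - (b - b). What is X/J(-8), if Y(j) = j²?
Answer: -10297681/4802 ≈ -2144.5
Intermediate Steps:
J(b) = b (J(b) = b - 1*0 = b + 0 = b)
X = 41190724/2401 (X = ((1/(-5 - 2))² - 131)² = ((1/(-7))² - 131)² = ((-⅐)² - 131)² = (1/49 - 131)² = (-6418/49)² = 41190724/2401 ≈ 17156.)
X/J(-8) = (41190724/2401)/(-8) = (41190724/2401)*(-⅛) = -10297681/4802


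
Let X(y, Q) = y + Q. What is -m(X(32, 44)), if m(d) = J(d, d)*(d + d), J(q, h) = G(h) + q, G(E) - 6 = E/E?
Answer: -12616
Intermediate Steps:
G(E) = 7 (G(E) = 6 + E/E = 6 + 1 = 7)
J(q, h) = 7 + q
X(y, Q) = Q + y
m(d) = 2*d*(7 + d) (m(d) = (7 + d)*(d + d) = (7 + d)*(2*d) = 2*d*(7 + d))
-m(X(32, 44)) = -2*(44 + 32)*(7 + (44 + 32)) = -2*76*(7 + 76) = -2*76*83 = -1*12616 = -12616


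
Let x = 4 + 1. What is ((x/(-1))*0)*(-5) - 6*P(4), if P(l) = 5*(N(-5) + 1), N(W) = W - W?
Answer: -30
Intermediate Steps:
N(W) = 0
x = 5
P(l) = 5 (P(l) = 5*(0 + 1) = 5*1 = 5)
((x/(-1))*0)*(-5) - 6*P(4) = ((5/(-1))*0)*(-5) - 6*5 = ((5*(-1))*0)*(-5) - 30 = -5*0*(-5) - 30 = 0*(-5) - 30 = 0 - 30 = -30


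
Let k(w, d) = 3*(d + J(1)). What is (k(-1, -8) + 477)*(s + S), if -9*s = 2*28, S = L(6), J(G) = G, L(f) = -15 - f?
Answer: -37240/3 ≈ -12413.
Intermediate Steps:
S = -21 (S = -15 - 1*6 = -15 - 6 = -21)
s = -56/9 (s = -2*28/9 = -⅑*56 = -56/9 ≈ -6.2222)
k(w, d) = 3 + 3*d (k(w, d) = 3*(d + 1) = 3*(1 + d) = 3 + 3*d)
(k(-1, -8) + 477)*(s + S) = ((3 + 3*(-8)) + 477)*(-56/9 - 21) = ((3 - 24) + 477)*(-245/9) = (-21 + 477)*(-245/9) = 456*(-245/9) = -37240/3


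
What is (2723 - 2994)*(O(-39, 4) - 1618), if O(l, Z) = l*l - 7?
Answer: 28184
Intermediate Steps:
O(l, Z) = -7 + l**2 (O(l, Z) = l**2 - 7 = -7 + l**2)
(2723 - 2994)*(O(-39, 4) - 1618) = (2723 - 2994)*((-7 + (-39)**2) - 1618) = -271*((-7 + 1521) - 1618) = -271*(1514 - 1618) = -271*(-104) = 28184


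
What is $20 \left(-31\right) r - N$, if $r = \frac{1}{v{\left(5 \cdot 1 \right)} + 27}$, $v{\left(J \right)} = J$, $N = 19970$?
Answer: $- \frac{159915}{8} \approx -19989.0$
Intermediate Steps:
$r = \frac{1}{32}$ ($r = \frac{1}{5 \cdot 1 + 27} = \frac{1}{5 + 27} = \frac{1}{32} \approx 0.03125$)
$20 \left(-31\right) r - N = 20 \left(-31\right) \frac{1}{32} - 19970 = \left(-620\right) \frac{1}{32} - 19970 = - \frac{155}{8} - 19970 = - \frac{159915}{8}$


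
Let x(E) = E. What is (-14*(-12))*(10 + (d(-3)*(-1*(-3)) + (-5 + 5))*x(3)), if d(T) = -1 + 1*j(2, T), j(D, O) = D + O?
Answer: -1344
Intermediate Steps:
d(T) = 1 + T (d(T) = -1 + 1*(2 + T) = -1 + (2 + T) = 1 + T)
(-14*(-12))*(10 + (d(-3)*(-1*(-3)) + (-5 + 5))*x(3)) = (-14*(-12))*(10 + ((1 - 3)*(-1*(-3)) + (-5 + 5))*3) = 168*(10 + (-2*3 + 0)*3) = 168*(10 + (-6 + 0)*3) = 168*(10 - 6*3) = 168*(10 - 18) = 168*(-8) = -1344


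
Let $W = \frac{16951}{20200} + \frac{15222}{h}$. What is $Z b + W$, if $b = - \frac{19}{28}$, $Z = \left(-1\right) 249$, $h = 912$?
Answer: $\frac{62629426}{335825} \approx 186.49$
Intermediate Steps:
$W = \frac{3363997}{191900}$ ($W = \frac{16951}{20200} + \frac{15222}{912} = 16951 \cdot \frac{1}{20200} + 15222 \cdot \frac{1}{912} = \frac{16951}{20200} + \frac{2537}{152} = \frac{3363997}{191900} \approx 17.53$)
$Z = -249$
$b = - \frac{19}{28}$ ($b = \left(-19\right) \frac{1}{28} = - \frac{19}{28} \approx -0.67857$)
$Z b + W = \left(-249\right) \left(- \frac{19}{28}\right) + \frac{3363997}{191900} = \frac{4731}{28} + \frac{3363997}{191900} = \frac{62629426}{335825}$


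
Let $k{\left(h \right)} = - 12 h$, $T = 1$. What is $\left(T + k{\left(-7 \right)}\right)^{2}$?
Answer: $7225$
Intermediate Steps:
$\left(T + k{\left(-7 \right)}\right)^{2} = \left(1 - -84\right)^{2} = \left(1 + 84\right)^{2} = 85^{2} = 7225$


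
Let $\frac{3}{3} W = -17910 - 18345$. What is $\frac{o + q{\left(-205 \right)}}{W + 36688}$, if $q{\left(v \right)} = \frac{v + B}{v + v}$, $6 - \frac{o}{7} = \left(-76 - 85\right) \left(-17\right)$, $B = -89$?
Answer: $- \frac{3918838}{88765} \approx -44.148$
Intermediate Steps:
$W = -36255$ ($W = -17910 - 18345 = -36255$)
$o = -19117$ ($o = 42 - 7 \left(-76 - 85\right) \left(-17\right) = 42 - 7 \left(\left(-161\right) \left(-17\right)\right) = 42 - 19159 = -19117$)
$q{\left(v \right)} = \frac{-89 + v}{2 v}$ ($q{\left(v \right)} = \frac{v - 89}{v + v} = \frac{-89 + v}{2 v}$)
$\frac{o + q{\left(-205 \right)}}{W + 36688} = \frac{-19117 + \frac{-89 - 205}{2 \left(-205\right)}}{-36255 + 36688} = \frac{-19117 + \frac{1}{2} \left(- \frac{1}{205}\right) \left(-294\right)}{433} = \left(-19117 + \frac{147}{205}\right) \frac{1}{433} = \left(- \frac{3918838}{205}\right) \frac{1}{433} = - \frac{3918838}{88765}$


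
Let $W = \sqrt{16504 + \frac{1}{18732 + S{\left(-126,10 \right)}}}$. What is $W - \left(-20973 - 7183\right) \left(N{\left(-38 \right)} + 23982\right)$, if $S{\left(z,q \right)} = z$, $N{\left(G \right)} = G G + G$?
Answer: $714824528 + \frac{5 \sqrt{228536325822}}{18606} \approx 7.1482 \cdot 10^{8}$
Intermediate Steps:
$N{\left(G \right)} = G + G^{2}$ ($N{\left(G \right)} = G^{2} + G = G + G^{2}$)
$W = \frac{5 \sqrt{228536325822}}{18606}$ ($W = \sqrt{16504 + \frac{1}{18732 - 126}} = \sqrt{16504 + \frac{1}{18606}} = \sqrt{\frac{307073425}{18606}} = \frac{5 \sqrt{228536325822}}{18606} \approx 128.47$)
$W - \left(-20973 - 7183\right) \left(N{\left(-38 \right)} + 23982\right) = \frac{5 \sqrt{228536325822}}{18606} - \left(-20973 - 7183\right) \left(- 38 \left(1 - 38\right) + 23982\right) = \frac{5 \sqrt{228536325822}}{18606} - - 28156 \left(\left(-38\right) \left(-37\right) + 23982\right) = \frac{5 \sqrt{228536325822}}{18606} - - 28156 \left(1406 + 23982\right) = \frac{5 \sqrt{228536325822}}{18606} - \left(-28156\right) 25388 = \frac{5 \sqrt{228536325822}}{18606} - -714824528 = \frac{5 \sqrt{228536325822}}{18606} + 714824528 = 714824528 + \frac{5 \sqrt{228536325822}}{18606}$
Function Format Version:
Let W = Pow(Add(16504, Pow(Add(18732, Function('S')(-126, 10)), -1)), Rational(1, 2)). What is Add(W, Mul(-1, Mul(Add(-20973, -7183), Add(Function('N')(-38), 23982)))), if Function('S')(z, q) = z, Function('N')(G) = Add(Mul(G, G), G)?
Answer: Add(714824528, Mul(Rational(5, 18606), Pow(228536325822, Rational(1, 2)))) ≈ 7.1482e+8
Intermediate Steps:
Function('N')(G) = Add(G, Pow(G, 2)) (Function('N')(G) = Add(Pow(G, 2), G) = Add(G, Pow(G, 2)))
W = Mul(Rational(5, 18606), Pow(228536325822, Rational(1, 2))) (W = Pow(Add(16504, Pow(Add(18732, -126), -1)), Rational(1, 2)) = Pow(Add(16504, Pow(18606, -1)), Rational(1, 2)) = Pow(Add(16504, Rational(1, 18606)), Rational(1, 2)) = Pow(Rational(307073425, 18606), Rational(1, 2)) = Mul(Rational(5, 18606), Pow(228536325822, Rational(1, 2))) ≈ 128.47)
Add(W, Mul(-1, Mul(Add(-20973, -7183), Add(Function('N')(-38), 23982)))) = Add(Mul(Rational(5, 18606), Pow(228536325822, Rational(1, 2))), Mul(-1, Mul(Add(-20973, -7183), Add(Mul(-38, Add(1, -38)), 23982)))) = Add(Mul(Rational(5, 18606), Pow(228536325822, Rational(1, 2))), Mul(-1, Mul(-28156, Add(Mul(-38, -37), 23982)))) = Add(Mul(Rational(5, 18606), Pow(228536325822, Rational(1, 2))), Mul(-1, Mul(-28156, Add(1406, 23982)))) = Add(Mul(Rational(5, 18606), Pow(228536325822, Rational(1, 2))), Mul(-1, Mul(-28156, 25388))) = Add(Mul(Rational(5, 18606), Pow(228536325822, Rational(1, 2))), Mul(-1, -714824528)) = Add(Mul(Rational(5, 18606), Pow(228536325822, Rational(1, 2))), 714824528) = Add(714824528, Mul(Rational(5, 18606), Pow(228536325822, Rational(1, 2))))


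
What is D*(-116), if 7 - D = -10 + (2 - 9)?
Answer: -2784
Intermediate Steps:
D = 24 (D = 7 - (-10 + (2 - 9)) = 7 - (-10 - 7) = 7 - 1*(-17) = 7 + 17 = 24)
D*(-116) = 24*(-116) = -2784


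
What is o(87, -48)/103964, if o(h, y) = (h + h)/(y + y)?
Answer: -29/1663424 ≈ -1.7434e-5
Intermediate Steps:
o(h, y) = h/y (o(h, y) = (2*h)/((2*y)) = (2*h)*(1/(2*y)) = h/y)
o(87, -48)/103964 = (87/(-48))/103964 = (87*(-1/48))*(1/103964) = -29/16*1/103964 = -29/1663424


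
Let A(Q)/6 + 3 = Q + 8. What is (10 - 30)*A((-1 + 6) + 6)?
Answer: -1920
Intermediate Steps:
A(Q) = 30 + 6*Q (A(Q) = -18 + 6*(Q + 8) = -18 + 6*(8 + Q) = -18 + (48 + 6*Q) = 30 + 6*Q)
(10 - 30)*A((-1 + 6) + 6) = (10 - 30)*(30 + 6*((-1 + 6) + 6)) = -20*(30 + 6*(5 + 6)) = -20*(30 + 6*11) = -20*(30 + 66) = -20*96 = -1920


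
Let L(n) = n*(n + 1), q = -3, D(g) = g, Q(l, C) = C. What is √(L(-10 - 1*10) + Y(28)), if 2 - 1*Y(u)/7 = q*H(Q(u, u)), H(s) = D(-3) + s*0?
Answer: √331 ≈ 18.193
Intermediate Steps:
H(s) = -3 (H(s) = -3 + s*0 = -3 + 0 = -3)
L(n) = n*(1 + n)
Y(u) = -49 (Y(u) = 14 - (-21)*(-3) = 14 - 7*9 = 14 - 63 = -49)
√(L(-10 - 1*10) + Y(28)) = √((-10 - 1*10)*(1 + (-10 - 1*10)) - 49) = √((-10 - 10)*(1 + (-10 - 10)) - 49) = √(-20*(1 - 20) - 49) = √(-20*(-19) - 49) = √(380 - 49) = √331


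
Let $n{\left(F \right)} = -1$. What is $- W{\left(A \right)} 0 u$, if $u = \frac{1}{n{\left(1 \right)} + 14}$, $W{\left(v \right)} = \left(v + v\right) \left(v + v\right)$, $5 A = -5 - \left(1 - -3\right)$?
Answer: $0$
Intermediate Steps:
$A = - \frac{9}{5}$ ($A = \frac{-5 - \left(1 - -3\right)}{5} = \frac{-5 - \left(1 + 3\right)}{5} = \frac{-5 - 4}{5} = \frac{1}{5} \left(-9\right) = - \frac{9}{5} \approx -1.8$)
$W{\left(v \right)} = 4 v^{2}$ ($W{\left(v \right)} = 2 v 2 v = 4 v^{2}$)
$u = \frac{1}{13}$ ($u = \frac{1}{-1 + 14} = \frac{1}{13} \approx 0.076923$)
$- W{\left(A \right)} 0 u = - \frac{4 \left(- \frac{9}{5}\right)^{2} \cdot 0}{13} = - \frac{4 \cdot \frac{81}{25} \cdot 0}{13} = - \frac{\frac{324}{25} \cdot 0}{13} = - \frac{0}{13} = \left(-1\right) 0 = 0$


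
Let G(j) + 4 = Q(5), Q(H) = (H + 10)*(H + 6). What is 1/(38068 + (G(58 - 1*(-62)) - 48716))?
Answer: -1/10487 ≈ -9.5356e-5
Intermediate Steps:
Q(H) = (6 + H)*(10 + H) (Q(H) = (10 + H)*(6 + H) = (6 + H)*(10 + H))
G(j) = 161 (G(j) = -4 + (60 + 5² + 16*5) = -4 + (60 + 25 + 80) = -4 + 165 = 161)
1/(38068 + (G(58 - 1*(-62)) - 48716)) = 1/(38068 + (161 - 48716)) = 1/(38068 - 48555) = 1/(-10487) = -1/10487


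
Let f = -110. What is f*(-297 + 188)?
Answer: 11990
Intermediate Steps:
f*(-297 + 188) = -110*(-297 + 188) = -110*(-109) = 11990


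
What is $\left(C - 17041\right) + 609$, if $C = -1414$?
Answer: $-17846$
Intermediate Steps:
$\left(C - 17041\right) + 609 = \left(-1414 - 17041\right) + 609 = -18455 + 609 = -17846$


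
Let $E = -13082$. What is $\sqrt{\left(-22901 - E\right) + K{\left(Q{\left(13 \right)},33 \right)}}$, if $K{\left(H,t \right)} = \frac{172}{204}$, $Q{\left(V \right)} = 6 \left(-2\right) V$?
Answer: $\frac{i \sqrt{25537026}}{51} \approx 99.087 i$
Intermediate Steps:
$Q{\left(V \right)} = - 12 V$
$K{\left(H,t \right)} = \frac{43}{51}$ ($K{\left(H,t \right)} = 172 \cdot \frac{1}{204} = \frac{43}{51}$)
$\sqrt{\left(-22901 - E\right) + K{\left(Q{\left(13 \right)},33 \right)}} = \sqrt{\left(-22901 - -13082\right) + \frac{43}{51}} = \sqrt{\left(-22901 + 13082\right) + \frac{43}{51}} = \sqrt{-9819 + \frac{43}{51}} = \sqrt{- \frac{500726}{51}} = \frac{i \sqrt{25537026}}{51}$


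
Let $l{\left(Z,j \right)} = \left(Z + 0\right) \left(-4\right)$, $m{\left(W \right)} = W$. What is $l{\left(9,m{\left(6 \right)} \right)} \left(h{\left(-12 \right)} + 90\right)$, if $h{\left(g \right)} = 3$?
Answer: $-3348$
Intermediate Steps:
$l{\left(Z,j \right)} = - 4 Z$ ($l{\left(Z,j \right)} = Z \left(-4\right) = - 4 Z$)
$l{\left(9,m{\left(6 \right)} \right)} \left(h{\left(-12 \right)} + 90\right) = \left(-4\right) 9 \left(3 + 90\right) = \left(-36\right) 93 = -3348$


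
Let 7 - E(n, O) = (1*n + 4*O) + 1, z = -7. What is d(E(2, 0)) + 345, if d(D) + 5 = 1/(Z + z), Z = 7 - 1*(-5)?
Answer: 1701/5 ≈ 340.20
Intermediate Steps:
E(n, O) = 6 - n - 4*O (E(n, O) = 7 - ((1*n + 4*O) + 1) = 7 - ((n + 4*O) + 1) = 7 - (1 + n + 4*O) = 7 + (-1 - n - 4*O) = 6 - n - 4*O)
Z = 12 (Z = 7 + 5 = 12)
d(D) = -24/5 (d(D) = -5 + 1/(12 - 7) = -5 + 1/5 = -24/5)
d(E(2, 0)) + 345 = -24/5 + 345 = 1701/5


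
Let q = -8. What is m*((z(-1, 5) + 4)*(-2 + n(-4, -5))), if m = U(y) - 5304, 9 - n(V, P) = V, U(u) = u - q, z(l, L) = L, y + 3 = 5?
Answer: -524106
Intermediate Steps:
y = 2 (y = -3 + 5 = 2)
U(u) = 8 + u (U(u) = u - 1*(-8) = u + 8 = 8 + u)
n(V, P) = 9 - V
m = -5294 (m = (8 + 2) - 5304 = 10 - 5304 = -5294)
m*((z(-1, 5) + 4)*(-2 + n(-4, -5))) = -5294*(5 + 4)*(-2 + (9 - 1*(-4))) = -47646*(-2 + (9 + 4)) = -47646*(-2 + 13) = -47646*11 = -5294*99 = -524106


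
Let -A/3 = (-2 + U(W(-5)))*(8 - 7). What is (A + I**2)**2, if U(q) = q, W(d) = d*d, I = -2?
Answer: 4225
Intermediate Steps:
W(d) = d**2
A = -69 (A = -3*(-2 + (-5)**2)*(8 - 7) = -3*(-2 + 25) = -69 ≈ -69.000)
(A + I**2)**2 = (-69 + (-2)**2)**2 = (-69 + 4)**2 = (-65)**2 = 4225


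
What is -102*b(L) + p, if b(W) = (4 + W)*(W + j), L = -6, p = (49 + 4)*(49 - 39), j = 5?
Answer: 326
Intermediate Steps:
p = 530 (p = 53*10 = 530)
b(W) = (4 + W)*(5 + W) (b(W) = (4 + W)*(W + 5) = (4 + W)*(5 + W))
-102*b(L) + p = -102*(20 + (-6)² + 9*(-6)) + 530 = -102*(20 + 36 - 54) + 530 = -102*2 + 530 = -204 + 530 = 326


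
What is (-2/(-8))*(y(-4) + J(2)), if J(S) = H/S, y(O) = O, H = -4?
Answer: -3/2 ≈ -1.5000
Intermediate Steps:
J(S) = -4/S
(-2/(-8))*(y(-4) + J(2)) = (-2/(-8))*(-4 - 4/2) = (-2*(-1/8))*(-4 - 4*1/2) = (-4 - 2)/4 = (1/4)*(-6) = -3/2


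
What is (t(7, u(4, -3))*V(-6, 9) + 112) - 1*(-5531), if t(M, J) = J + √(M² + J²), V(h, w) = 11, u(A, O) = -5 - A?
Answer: 5544 + 11*√130 ≈ 5669.4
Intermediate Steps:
t(M, J) = J + √(J² + M²)
(t(7, u(4, -3))*V(-6, 9) + 112) - 1*(-5531) = (((-5 - 1*4) + √((-5 - 1*4)² + 7²))*11 + 112) - 1*(-5531) = (((-5 - 4) + √((-5 - 4)² + 49))*11 + 112) + 5531 = ((-9 + √((-9)² + 49))*11 + 112) + 5531 = ((-9 + √(81 + 49))*11 + 112) + 5531 = ((-9 + √130)*11 + 112) + 5531 = ((-99 + 11*√130) + 112) + 5531 = (13 + 11*√130) + 5531 = 5544 + 11*√130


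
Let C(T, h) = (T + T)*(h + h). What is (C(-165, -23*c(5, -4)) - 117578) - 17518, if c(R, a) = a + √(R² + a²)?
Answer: -195816 + 15180*√41 ≈ -98617.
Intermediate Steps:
C(T, h) = 4*T*h (C(T, h) = (2*T)*(2*h) = 4*T*h)
(C(-165, -23*c(5, -4)) - 117578) - 17518 = (4*(-165)*(-23*(-4 + √(5² + (-4)²))) - 117578) - 17518 = (4*(-165)*(-23*(-4 + √(25 + 16))) - 117578) - 17518 = (4*(-165)*(-23*(-4 + √41)) - 117578) - 17518 = (4*(-165)*(92 - 23*√41) - 117578) - 17518 = ((-60720 + 15180*√41) - 117578) - 17518 = (-178298 + 15180*√41) - 17518 = -195816 + 15180*√41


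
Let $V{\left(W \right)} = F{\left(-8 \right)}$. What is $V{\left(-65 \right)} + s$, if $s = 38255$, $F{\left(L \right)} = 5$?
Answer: $38260$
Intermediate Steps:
$V{\left(W \right)} = 5$
$V{\left(-65 \right)} + s = 5 + 38255 = 38260$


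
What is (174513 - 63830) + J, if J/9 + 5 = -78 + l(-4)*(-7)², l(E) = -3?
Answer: 108613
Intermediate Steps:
J = -2070 (J = -45 + 9*(-78 - 3*(-7)²) = -45 + 9*(-78 - 3*49) = -45 + 9*(-78 - 147) = -45 + 9*(-225) = -45 - 2025 = -2070)
(174513 - 63830) + J = (174513 - 63830) - 2070 = 110683 - 2070 = 108613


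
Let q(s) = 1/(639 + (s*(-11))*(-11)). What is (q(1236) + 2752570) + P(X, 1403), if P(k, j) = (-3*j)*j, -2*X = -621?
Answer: -473513318114/150195 ≈ -3.1527e+6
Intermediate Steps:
X = 621/2 (X = -½*(-621) = 621/2 ≈ 310.50)
q(s) = 1/(639 + 121*s) (q(s) = 1/(639 - 11*s*(-11)) = 1/(639 + 121*s))
P(k, j) = -3*j²
(q(1236) + 2752570) + P(X, 1403) = (1/(639 + 121*1236) + 2752570) - 3*1403² = (1/(639 + 149556) + 2752570) - 3*1968409 = (1/150195 + 2752570) - 5905227 = 413422251151/150195 - 5905227 = -473513318114/150195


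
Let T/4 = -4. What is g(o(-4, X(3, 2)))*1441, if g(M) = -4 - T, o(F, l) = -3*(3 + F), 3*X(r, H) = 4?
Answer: 17292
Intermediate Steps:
T = -16 (T = 4*(-4) = -16)
X(r, H) = 4/3 (X(r, H) = (1/3)*4 = 4/3)
o(F, l) = -9 - 3*F
g(M) = 12 (g(M) = -4 - 1*(-16) = -4 + 16 = 12)
g(o(-4, X(3, 2)))*1441 = 12*1441 = 17292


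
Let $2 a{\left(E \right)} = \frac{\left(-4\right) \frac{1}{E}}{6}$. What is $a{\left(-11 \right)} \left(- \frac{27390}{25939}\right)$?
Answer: $- \frac{830}{25939} \approx -0.031998$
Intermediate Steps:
$a{\left(E \right)} = - \frac{1}{3 E}$ ($a{\left(E \right)} = \frac{- \frac{4}{E} \frac{1}{6}}{2} = \frac{\left(- \frac{2}{3}\right) \frac{1}{E}}{2} = - \frac{1}{3 E}$)
$a{\left(-11 \right)} \left(- \frac{27390}{25939}\right) = - \frac{1}{3 \left(-11\right)} \left(- \frac{27390}{25939}\right) = \left(- \frac{1}{3}\right) \left(- \frac{1}{11}\right) \left(\left(-27390\right) \frac{1}{25939}\right) = \frac{1}{33} \left(- \frac{27390}{25939}\right) = - \frac{830}{25939}$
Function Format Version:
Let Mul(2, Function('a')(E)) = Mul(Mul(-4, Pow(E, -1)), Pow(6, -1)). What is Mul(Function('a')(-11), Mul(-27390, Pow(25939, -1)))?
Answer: Rational(-830, 25939) ≈ -0.031998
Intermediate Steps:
Function('a')(E) = Mul(Rational(-1, 3), Pow(E, -1)) (Function('a')(E) = Mul(Rational(1, 2), Mul(Mul(-4, Pow(E, -1)), Pow(6, -1))) = Mul(Rational(1, 2), Mul(Mul(-4, Pow(E, -1)), Rational(1, 6))) = Mul(Rational(1, 2), Mul(Rational(-2, 3), Pow(E, -1))) = Mul(Rational(-1, 3), Pow(E, -1)))
Mul(Function('a')(-11), Mul(-27390, Pow(25939, -1))) = Mul(Mul(Rational(-1, 3), Pow(-11, -1)), Mul(-27390, Pow(25939, -1))) = Mul(Mul(Rational(-1, 3), Rational(-1, 11)), Mul(-27390, Rational(1, 25939))) = Mul(Rational(1, 33), Rational(-27390, 25939)) = Rational(-830, 25939)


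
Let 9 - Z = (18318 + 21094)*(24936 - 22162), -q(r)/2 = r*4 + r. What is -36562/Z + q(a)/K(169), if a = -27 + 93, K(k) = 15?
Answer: -4810434114/109328879 ≈ -44.000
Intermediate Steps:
a = 66
q(r) = -10*r (q(r) = -2*(r*4 + r) = -2*(4*r + r) = -10*r)
Z = -109328879 (Z = 9 - (18318 + 21094)*(24936 - 22162) = 9 - 39412*2774 = 9 - 1*109328888 = 9 - 109328888 = -109328879)
-36562/Z + q(a)/K(169) = -36562/(-109328879) - 10*66/15 = -36562*(-1/109328879) - 660*1/15 = 36562/109328879 - 44 = -4810434114/109328879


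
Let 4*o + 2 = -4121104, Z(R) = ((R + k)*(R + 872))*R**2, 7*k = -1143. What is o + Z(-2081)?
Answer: 164504053559709/14 ≈ 1.1750e+13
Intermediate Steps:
k = -1143/7 (k = (1/7)*(-1143) = -1143/7 ≈ -163.29)
Z(R) = R**2*(872 + R)*(-1143/7 + R) (Z(R) = ((R - 1143/7)*(R + 872))*R**2 = ((-1143/7 + R)*(872 + R))*R**2 = ((872 + R)*(-1143/7 + R))*R**2 = R**2*(872 + R)*(-1143/7 + R))
o = -2060553/2 (o = -1/2 + (1/4)*(-4121104) = -1/2 - 1030276 = -2060553/2 ≈ -1.0303e+6)
o + Z(-2081) = -2060553/2 + (1/7)*(-2081)**2*(-996696 + 7*(-2081)**2 + 4961*(-2081)) = -2060553/2 + (1/7)*4330561*(-996696 + 7*4330561 - 10323841) = -2060553/2 + (1/7)*4330561*(-996696 + 30313927 - 10323841) = -2060553/2 + (1/7)*4330561*18993390 = -2060553/2 + 82252033991790/7 = 164504053559709/14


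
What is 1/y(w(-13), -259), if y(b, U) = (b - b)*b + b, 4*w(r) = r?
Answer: -4/13 ≈ -0.30769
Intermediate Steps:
w(r) = r/4
y(b, U) = b (y(b, U) = 0*b + b = 0 + b = b)
1/y(w(-13), -259) = 1/((¼)*(-13)) = 1/(-13/4) = -4/13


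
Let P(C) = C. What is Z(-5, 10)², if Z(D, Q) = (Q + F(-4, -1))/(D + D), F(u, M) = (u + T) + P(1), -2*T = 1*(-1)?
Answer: 9/16 ≈ 0.56250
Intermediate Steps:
T = ½ (T = -(-1)/2 = -½*(-1) = ½ ≈ 0.50000)
F(u, M) = 3/2 + u (F(u, M) = (u + ½) + 1 = (½ + u) + 1 = 3/2 + u)
Z(D, Q) = (-5/2 + Q)/(2*D) (Z(D, Q) = (Q + (3/2 - 4))/(D + D) = (Q - 5/2)/((2*D)) = (-5/2 + Q)*(1/(2*D)) = (-5/2 + Q)/(2*D))
Z(-5, 10)² = ((¼)*(-5 + 2*10)/(-5))² = ((¼)*(-⅕)*(-5 + 20))² = ((¼)*(-⅕)*15)² = (-¾)² = 9/16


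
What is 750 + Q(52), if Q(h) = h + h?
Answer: 854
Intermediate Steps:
Q(h) = 2*h
750 + Q(52) = 750 + 2*52 = 750 + 104 = 854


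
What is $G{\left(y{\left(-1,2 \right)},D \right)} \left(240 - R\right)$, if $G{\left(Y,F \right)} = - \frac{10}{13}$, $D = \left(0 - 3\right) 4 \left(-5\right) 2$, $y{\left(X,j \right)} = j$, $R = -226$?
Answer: $- \frac{4660}{13} \approx -358.46$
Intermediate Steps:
$D = 120$ ($D = - 3 \left(\left(-20\right) 2\right) = \left(-3\right) \left(-40\right) = 120$)
$G{\left(Y,F \right)} = - \frac{10}{13}$ ($G{\left(Y,F \right)} = \left(-10\right) \frac{1}{13} = - \frac{10}{13}$)
$G{\left(y{\left(-1,2 \right)},D \right)} \left(240 - R\right) = - \frac{10 \left(240 - -226\right)}{13} = - \frac{10 \left(240 + 226\right)}{13} = \left(- \frac{10}{13}\right) 466 = - \frac{4660}{13}$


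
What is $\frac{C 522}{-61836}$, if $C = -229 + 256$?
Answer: $- \frac{2349}{10306} \approx -0.22793$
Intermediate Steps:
$C = 27$
$\frac{C 522}{-61836} = \frac{27 \cdot 522}{-61836} = 14094 \left(- \frac{1}{61836}\right) = - \frac{2349}{10306}$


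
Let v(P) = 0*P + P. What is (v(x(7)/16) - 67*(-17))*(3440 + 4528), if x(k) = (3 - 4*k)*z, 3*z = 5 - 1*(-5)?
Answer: 9034052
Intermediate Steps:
z = 10/3 (z = (5 - 1*(-5))/3 = (5 + 5)/3 = (⅓)*10 = 10/3 ≈ 3.3333)
x(k) = 10 - 40*k/3 (x(k) = (3 - 4*k)*(10/3) = 10 - 40*k/3)
v(P) = P (v(P) = 0 + P = P)
(v(x(7)/16) - 67*(-17))*(3440 + 4528) = ((10 - 40/3*7)/16 - 67*(-17))*(3440 + 4528) = ((10 - 280/3)*(1/16) + 1139)*7968 = (-250/3*1/16 + 1139)*7968 = (-125/24 + 1139)*7968 = (27211/24)*7968 = 9034052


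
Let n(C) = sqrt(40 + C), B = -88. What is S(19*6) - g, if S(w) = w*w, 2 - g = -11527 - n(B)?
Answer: 1467 - 4*I*sqrt(3) ≈ 1467.0 - 6.9282*I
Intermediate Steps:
g = 11529 + 4*I*sqrt(3) (g = 2 - (-11527 - sqrt(40 - 88)) = 2 - (-11527 - sqrt(-48)) = 2 - (-11527 - 4*I*sqrt(3)) = 2 + (11527 + 4*I*sqrt(3)) = 11529 + 4*I*sqrt(3) ≈ 11529.0 + 6.9282*I)
S(w) = w**2
S(19*6) - g = (19*6)**2 - (11529 + 4*I*sqrt(3)) = 114**2 + (-11529 - 4*I*sqrt(3)) = 12996 + (-11529 - 4*I*sqrt(3)) = 1467 - 4*I*sqrt(3)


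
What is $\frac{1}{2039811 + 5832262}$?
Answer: $\frac{1}{7872073} \approx 1.2703 \cdot 10^{-7}$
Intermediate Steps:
$\frac{1}{2039811 + 5832262} = \frac{1}{7872073}$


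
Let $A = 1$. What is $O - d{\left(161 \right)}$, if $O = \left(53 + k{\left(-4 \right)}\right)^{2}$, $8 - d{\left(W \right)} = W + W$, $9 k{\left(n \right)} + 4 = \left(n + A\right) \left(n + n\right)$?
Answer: $\frac{272443}{81} \approx 3363.5$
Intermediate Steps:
$k{\left(n \right)} = - \frac{4}{9} + \frac{2 n \left(1 + n\right)}{9}$ ($k{\left(n \right)} = - \frac{4}{9} + \frac{\left(n + 1\right) \left(n + n\right)}{9} = - \frac{4}{9} + \frac{\left(1 + n\right) 2 n}{9} = - \frac{4}{9} + \frac{2 n \left(1 + n\right)}{9}$)
$d{\left(W \right)} = 8 - 2 W$ ($d{\left(W \right)} = 8 - \left(W + W\right) = 8 - 2 W$)
$O = \frac{247009}{81}$ ($O = \left(53 + \left(- \frac{4}{9} + \frac{2}{9} \left(-4\right) + \frac{2 \left(-4\right)^{2}}{9}\right)\right)^{2} = \left(53 - - \frac{20}{9}\right)^{2} = \left(53 + \frac{20}{9}\right)^{2} = \left(\frac{497}{9}\right)^{2} = \frac{247009}{81} \approx 3049.5$)
$O - d{\left(161 \right)} = \frac{247009}{81} - \left(8 - 322\right) = \frac{247009}{81} - -314 = \frac{247009}{81} + 314 = \frac{272443}{81}$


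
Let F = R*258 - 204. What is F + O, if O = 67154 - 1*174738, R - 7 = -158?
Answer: -146746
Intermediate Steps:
R = -151 (R = 7 - 158 = -151)
O = -107584 (O = 67154 - 174738 = -107584)
F = -39162 (F = -151*258 - 204 = -38958 - 204 = -39162)
F + O = -39162 - 107584 = -146746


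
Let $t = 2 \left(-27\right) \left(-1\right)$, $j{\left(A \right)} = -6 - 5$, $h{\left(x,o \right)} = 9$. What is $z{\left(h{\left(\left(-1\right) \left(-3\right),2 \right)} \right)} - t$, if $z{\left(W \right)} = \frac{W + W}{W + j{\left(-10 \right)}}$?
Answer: $-63$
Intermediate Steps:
$j{\left(A \right)} = -11$
$z{\left(W \right)} = \frac{2 W}{-11 + W}$ ($z{\left(W \right)} = \frac{W + W}{W - 11} = \frac{2 W}{-11 + W}$)
$t = 54$ ($t = \left(-54\right) \left(-1\right) = 54$)
$z{\left(h{\left(\left(-1\right) \left(-3\right),2 \right)} \right)} - t = 2 \cdot 9 \frac{1}{-11 + 9} - 54 = 2 \cdot 9 \frac{1}{-2} - 54 = 2 \cdot 9 \left(- \frac{1}{2}\right) - 54 = -9 - 54 = -63$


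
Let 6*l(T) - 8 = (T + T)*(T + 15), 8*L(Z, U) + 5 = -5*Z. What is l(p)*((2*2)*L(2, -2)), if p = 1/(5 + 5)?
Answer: -551/40 ≈ -13.775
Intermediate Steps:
L(Z, U) = -5/8 - 5*Z/8 (L(Z, U) = -5/8 + (-5*Z)/8 = -5/8 - 5*Z/8)
p = ⅒ (p = 1/10 = ⅒ ≈ 0.10000)
l(T) = 4/3 + T*(15 + T)/3 (l(T) = 4/3 + ((T + T)*(T + 15))/6 = 4/3 + ((2*T)*(15 + T))/6 = 4/3 + (2*T*(15 + T))/6 = 4/3 + T*(15 + T)/3)
l(p)*((2*2)*L(2, -2)) = (4/3 + 5*(⅒) + (⅒)²/3)*((2*2)*(-5/8 - 5/8*2)) = (4/3 + ½ + (⅓)*(1/100))*(4*(-5/8 - 5/4)) = (4/3 + ½ + 1/300)*(4*(-15/8)) = (551/300)*(-15/2) = -551/40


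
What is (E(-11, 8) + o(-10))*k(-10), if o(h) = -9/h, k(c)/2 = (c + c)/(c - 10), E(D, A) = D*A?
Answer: -871/5 ≈ -174.20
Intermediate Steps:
E(D, A) = A*D
k(c) = 4*c/(-10 + c) (k(c) = 2*((c + c)/(c - 10)) = 2*((2*c)/(-10 + c)) = 2*(2*c/(-10 + c)) = 4*c/(-10 + c))
(E(-11, 8) + o(-10))*k(-10) = (8*(-11) - 9/(-10))*(4*(-10)/(-10 - 10)) = (-88 - 9*(-1/10))*(4*(-10)/(-20)) = (-88 + 9/10)*(4*(-10)*(-1/20)) = -871/10*2 = -871/5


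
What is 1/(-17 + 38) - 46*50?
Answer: -48299/21 ≈ -2300.0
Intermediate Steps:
1/(-17 + 38) - 46*50 = 1/21 - 2300 = -48299/21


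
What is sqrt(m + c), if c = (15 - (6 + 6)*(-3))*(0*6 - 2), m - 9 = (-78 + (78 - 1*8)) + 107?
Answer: sqrt(6) ≈ 2.4495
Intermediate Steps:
m = 108 (m = 9 + ((-78 + (78 - 1*8)) + 107) = 9 + ((-78 + (78 - 8)) + 107) = 9 + ((-78 + 70) + 107) = 9 + (-8 + 107) = 9 + 99 = 108)
c = -102 (c = (15 - 12*(-3))*(0 - 2) = (15 - 1*(-36))*(-2) = (15 + 36)*(-2) = 51*(-2) = -102)
sqrt(m + c) = sqrt(108 - 102) = sqrt(6)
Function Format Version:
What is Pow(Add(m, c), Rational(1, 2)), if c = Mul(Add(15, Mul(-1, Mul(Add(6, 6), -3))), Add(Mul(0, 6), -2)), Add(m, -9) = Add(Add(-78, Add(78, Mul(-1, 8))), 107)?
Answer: Pow(6, Rational(1, 2)) ≈ 2.4495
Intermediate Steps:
m = 108 (m = Add(9, Add(Add(-78, Add(78, Mul(-1, 8))), 107)) = Add(9, Add(Add(-78, Add(78, -8)), 107)) = Add(9, Add(Add(-78, 70), 107)) = Add(9, Add(-8, 107)) = Add(9, 99) = 108)
c = -102 (c = Mul(Add(15, Mul(-1, Mul(12, -3))), Add(0, -2)) = Mul(Add(15, Mul(-1, -36)), -2) = Mul(Add(15, 36), -2) = Mul(51, -2) = -102)
Pow(Add(m, c), Rational(1, 2)) = Pow(Add(108, -102), Rational(1, 2)) = Pow(6, Rational(1, 2))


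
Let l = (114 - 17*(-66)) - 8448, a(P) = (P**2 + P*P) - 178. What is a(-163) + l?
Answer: 45748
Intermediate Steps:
a(P) = -178 + 2*P**2 (a(P) = (P**2 + P**2) - 178 = 2*P**2 - 178 = -178 + 2*P**2)
l = -7212 (l = (114 + 1122) - 8448 = 1236 - 8448 = -7212)
a(-163) + l = (-178 + 2*(-163)**2) - 7212 = (-178 + 2*26569) - 7212 = (-178 + 53138) - 7212 = 52960 - 7212 = 45748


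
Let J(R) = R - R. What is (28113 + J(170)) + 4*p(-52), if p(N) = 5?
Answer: 28133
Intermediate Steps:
J(R) = 0
(28113 + J(170)) + 4*p(-52) = (28113 + 0) + 4*5 = 28113 + 20 = 28133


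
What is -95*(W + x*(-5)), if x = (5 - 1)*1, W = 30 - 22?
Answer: 1140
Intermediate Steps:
W = 8
x = 4 (x = 4*1 = 4)
-95*(W + x*(-5)) = -95*(8 + 4*(-5)) = -95*(8 - 20) = -95*(-12) = 1140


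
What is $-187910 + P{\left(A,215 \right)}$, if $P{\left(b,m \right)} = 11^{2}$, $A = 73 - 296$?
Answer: $-187789$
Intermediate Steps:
$A = -223$
$P{\left(b,m \right)} = 121$
$-187910 + P{\left(A,215 \right)} = -187910 + 121 = -187789$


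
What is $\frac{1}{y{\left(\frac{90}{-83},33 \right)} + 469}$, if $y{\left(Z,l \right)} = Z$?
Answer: $\frac{83}{38837} \approx 0.0021371$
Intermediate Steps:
$\frac{1}{y{\left(\frac{90}{-83},33 \right)} + 469} = \frac{1}{\frac{90}{-83} + 469} = \frac{1}{90 \left(- \frac{1}{83}\right) + 469} = \frac{1}{- \frac{90}{83} + 469} = \frac{1}{\frac{38837}{83}} = \frac{83}{38837}$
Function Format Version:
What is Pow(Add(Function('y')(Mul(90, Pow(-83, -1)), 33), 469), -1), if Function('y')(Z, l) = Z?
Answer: Rational(83, 38837) ≈ 0.0021371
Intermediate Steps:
Pow(Add(Function('y')(Mul(90, Pow(-83, -1)), 33), 469), -1) = Pow(Add(Mul(90, Pow(-83, -1)), 469), -1) = Pow(Add(Mul(90, Rational(-1, 83)), 469), -1) = Pow(Add(Rational(-90, 83), 469), -1) = Pow(Rational(38837, 83), -1) = Rational(83, 38837)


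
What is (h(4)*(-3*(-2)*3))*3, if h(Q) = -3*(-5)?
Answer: 810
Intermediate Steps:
h(Q) = 15
(h(4)*(-3*(-2)*3))*3 = (15*(-3*(-2)*3))*3 = (15*(6*3))*3 = (15*18)*3 = 270*3 = 810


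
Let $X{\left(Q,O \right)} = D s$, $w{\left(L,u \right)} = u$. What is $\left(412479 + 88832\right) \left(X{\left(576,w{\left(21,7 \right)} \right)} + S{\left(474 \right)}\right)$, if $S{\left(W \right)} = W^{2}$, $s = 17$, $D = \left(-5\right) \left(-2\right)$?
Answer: $112717773106$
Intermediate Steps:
$D = 10$
$X{\left(Q,O \right)} = 170$ ($X{\left(Q,O \right)} = 10 \cdot 17 = 170$)
$\left(412479 + 88832\right) \left(X{\left(576,w{\left(21,7 \right)} \right)} + S{\left(474 \right)}\right) = \left(412479 + 88832\right) \left(170 + 474^{2}\right) = 501311 \left(170 + 224676\right) = 501311 \cdot 224846 = 112717773106$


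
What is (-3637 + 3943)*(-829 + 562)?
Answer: -81702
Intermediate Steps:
(-3637 + 3943)*(-829 + 562) = 306*(-267) = -81702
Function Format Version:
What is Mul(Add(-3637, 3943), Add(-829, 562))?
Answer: -81702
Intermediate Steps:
Mul(Add(-3637, 3943), Add(-829, 562)) = Mul(306, -267) = -81702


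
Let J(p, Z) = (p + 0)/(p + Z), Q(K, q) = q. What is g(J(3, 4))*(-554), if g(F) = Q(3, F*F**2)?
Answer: -14958/343 ≈ -43.609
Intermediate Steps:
J(p, Z) = p/(Z + p)
g(F) = F**3 (g(F) = F*F**2 = F**3)
g(J(3, 4))*(-554) = (3/(4 + 3))**3*(-554) = (3/7)**3*(-554) = (27/343)*(-554) = -14958/343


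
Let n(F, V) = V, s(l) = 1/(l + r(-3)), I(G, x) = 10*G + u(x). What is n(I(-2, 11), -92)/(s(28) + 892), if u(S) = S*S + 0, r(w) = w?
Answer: -2300/22301 ≈ -0.10313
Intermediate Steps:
u(S) = S**2 (u(S) = S**2 + 0 = S**2)
I(G, x) = x**2 + 10*G (I(G, x) = 10*G + x**2 = x**2 + 10*G)
s(l) = 1/(-3 + l) (s(l) = 1/(l - 3) = 1/(-3 + l))
n(I(-2, 11), -92)/(s(28) + 892) = -92/(1/(-3 + 28) + 892) = -92/(1/25 + 892) = -92/22301/25 = -92*25/22301 = -2300/22301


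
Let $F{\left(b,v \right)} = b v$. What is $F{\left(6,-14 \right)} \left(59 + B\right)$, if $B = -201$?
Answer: $11928$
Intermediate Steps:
$F{\left(6,-14 \right)} \left(59 + B\right) = 6 \left(-14\right) \left(59 - 201\right) = \left(-84\right) \left(-142\right) = 11928$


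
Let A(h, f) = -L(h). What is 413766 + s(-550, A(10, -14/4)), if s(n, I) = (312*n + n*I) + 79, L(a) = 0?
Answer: 242245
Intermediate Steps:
A(h, f) = 0 (A(h, f) = -1*0 = 0)
s(n, I) = 79 + 312*n + I*n (s(n, I) = (312*n + I*n) + 79 = 79 + 312*n + I*n)
413766 + s(-550, A(10, -14/4)) = 413766 + (79 + 312*(-550) + 0*(-550)) = 413766 + (79 - 171600 + 0) = 413766 - 171521 = 242245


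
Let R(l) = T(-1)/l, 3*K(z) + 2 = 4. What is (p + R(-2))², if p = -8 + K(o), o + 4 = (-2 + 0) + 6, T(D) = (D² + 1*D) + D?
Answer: 1681/36 ≈ 46.694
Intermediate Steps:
T(D) = D² + 2*D (T(D) = (D² + D) + D = (D + D²) + D = D² + 2*D)
o = 0 (o = -4 + ((-2 + 0) + 6) = -4 + (-2 + 6) = -4 + 4 = 0)
K(z) = ⅔ (K(z) = -⅔ + (⅓)*4 = -⅔ + 4/3 = ⅔)
p = -22/3 (p = -8 + ⅔ = -22/3 ≈ -7.3333)
R(l) = -1/l (R(l) = (-(2 - 1))/l = (-1*1)/l = -1/l)
(p + R(-2))² = (-22/3 - 1/(-2))² = (-22/3 - 1*(-½))² = (-22/3 + ½)² = (-41/6)² = 1681/36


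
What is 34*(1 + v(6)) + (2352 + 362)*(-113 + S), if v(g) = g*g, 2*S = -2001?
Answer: -3020781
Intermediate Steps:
S = -2001/2 (S = (½)*(-2001) = -2001/2 ≈ -1000.5)
v(g) = g²
34*(1 + v(6)) + (2352 + 362)*(-113 + S) = 34*(1 + 6²) + (2352 + 362)*(-113 - 2001/2) = 34*(1 + 36) + 2714*(-2227/2) = 34*37 - 3022039 = 1258 - 3022039 = -3020781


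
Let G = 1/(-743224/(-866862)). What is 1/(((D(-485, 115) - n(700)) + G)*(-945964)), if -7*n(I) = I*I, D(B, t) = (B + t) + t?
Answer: -92903/6129494909130161 ≈ -1.5157e-11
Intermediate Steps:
G = 433431/371612 (G = 1/(-743224*(-1/866862)) = 1/(371612/433431) = 433431/371612 ≈ 1.1664)
D(B, t) = B + 2*t
n(I) = -I²/7 (n(I) = -I*I/7 = -I²/7)
1/(((D(-485, 115) - n(700)) + G)*(-945964)) = 1/((((-485 + 2*115) - (-1)*700²/7) + 433431/371612)*(-945964)) = -1/945964/(((-485 + 230) - (-1)*490000/7) + 433431/371612) = -1/945964/((-255 - 1*(-70000)) + 433431/371612) = -1/945964/((-255 + 70000) + 433431/371612) = -1/945964/(69745 + 433431/371612) = -1/945964/(25918512371/371612) = (371612/25918512371)*(-1/945964) = -92903/6129494909130161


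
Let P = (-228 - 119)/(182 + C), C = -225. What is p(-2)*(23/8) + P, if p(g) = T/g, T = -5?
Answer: 10497/688 ≈ 15.257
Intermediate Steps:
p(g) = -5/g
P = 347/43 (P = (-228 - 119)/(182 - 225) = -347/(-43) = -347*(-1/43) = 347/43 ≈ 8.0698)
p(-2)*(23/8) + P = (-5/(-2))*(23/8) + 347/43 = (-5*(-½))*(23*(⅛)) + 347/43 = (5/2)*(23/8) + 347/43 = 115/16 + 347/43 = 10497/688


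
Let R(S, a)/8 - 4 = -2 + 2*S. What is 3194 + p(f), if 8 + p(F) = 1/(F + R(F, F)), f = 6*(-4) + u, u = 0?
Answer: 1248911/392 ≈ 3186.0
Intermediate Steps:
R(S, a) = 16 + 16*S (R(S, a) = 32 + 8*(-2 + 2*S) = 32 + (-16 + 16*S) = 16 + 16*S)
f = -24 (f = 6*(-4) + 0 = -24 + 0 = -24)
p(F) = -8 + 1/(16 + 17*F) (p(F) = -8 + 1/(F + (16 + 16*F)) = -8 + 1/(16 + 17*F))
3194 + p(f) = 3194 + (-127 - 136*(-24))/(16 + 17*(-24)) = 3194 + (-127 + 3264)/(16 - 408) = 3194 + 3137/(-392) = 3194 - 1/392*3137 = 3194 - 3137/392 = 1248911/392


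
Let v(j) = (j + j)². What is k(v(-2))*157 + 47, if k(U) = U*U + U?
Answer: 42751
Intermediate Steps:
v(j) = 4*j² (v(j) = (2*j)² = 4*j²)
k(U) = U + U² (k(U) = U² + U = U + U²)
k(v(-2))*157 + 47 = ((4*(-2)²)*(1 + 4*(-2)²))*157 + 47 = ((4*4)*(1 + 4*4))*157 + 47 = (16*(1 + 16))*157 + 47 = (16*17)*157 + 47 = 272*157 + 47 = 42704 + 47 = 42751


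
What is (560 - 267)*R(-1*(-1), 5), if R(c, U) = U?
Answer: 1465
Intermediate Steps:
(560 - 267)*R(-1*(-1), 5) = (560 - 267)*5 = 293*5 = 1465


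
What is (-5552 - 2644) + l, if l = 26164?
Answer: 17968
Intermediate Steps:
(-5552 - 2644) + l = (-5552 - 2644) + 26164 = -8196 + 26164 = 17968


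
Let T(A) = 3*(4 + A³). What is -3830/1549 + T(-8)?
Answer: -2364506/1549 ≈ -1526.5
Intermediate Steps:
T(A) = 12 + 3*A³
-3830/1549 + T(-8) = -3830/1549 + (12 + 3*(-8)³) = -3830*1/1549 + (12 + 3*(-512)) = -3830/1549 + (12 - 1536) = -3830/1549 - 1524 = -2364506/1549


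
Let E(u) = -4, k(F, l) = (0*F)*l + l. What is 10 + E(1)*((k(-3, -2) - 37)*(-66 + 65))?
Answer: -146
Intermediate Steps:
k(F, l) = l (k(F, l) = 0*l + l = 0 + l = l)
10 + E(1)*((k(-3, -2) - 37)*(-66 + 65)) = 10 - 4*(-2 - 37)*(-66 + 65) = 10 - (-156)*(-1) = 10 - 4*39 = 10 - 156 = -146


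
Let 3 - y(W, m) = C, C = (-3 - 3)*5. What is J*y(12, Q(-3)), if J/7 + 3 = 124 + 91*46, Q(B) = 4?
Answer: 994917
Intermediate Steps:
C = -30 (C = -6*5 = -30)
y(W, m) = 33 (y(W, m) = 3 - 1*(-30) = 3 + 30 = 33)
J = 30149 (J = -21 + 7*(124 + 91*46) = -21 + 7*(124 + 4186) = -21 + 7*4310 = -21 + 30170 = 30149)
J*y(12, Q(-3)) = 30149*33 = 994917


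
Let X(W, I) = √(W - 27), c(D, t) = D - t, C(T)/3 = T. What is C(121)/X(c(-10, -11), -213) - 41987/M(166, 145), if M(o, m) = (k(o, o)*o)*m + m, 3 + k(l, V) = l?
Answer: -41987/3923555 - 363*I*√26/26 ≈ -0.010701 - 71.19*I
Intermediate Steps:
C(T) = 3*T
k(l, V) = -3 + l
X(W, I) = √(-27 + W)
M(o, m) = m + m*o*(-3 + o) (M(o, m) = ((-3 + o)*o)*m + m = (o*(-3 + o))*m + m = m*o*(-3 + o) + m = m + m*o*(-3 + o))
C(121)/X(c(-10, -11), -213) - 41987/M(166, 145) = (3*121)/(√(-27 + (-10 - 1*(-11)))) - 41987*1/(145*(1 + 166*(-3 + 166))) = 363/(√(-27 + (-10 + 11))) - 41987*1/(145*(1 + 166*163)) = 363/(√(-27 + 1)) - 41987*1/(145*(1 + 27058)) = 363/(√(-26)) - 41987/(145*27059) = 363/((I*√26)) - 41987/3923555 = 363*(-I*√26/26) - 41987*1/3923555 = -363*I*√26/26 - 41987/3923555 = -41987/3923555 - 363*I*√26/26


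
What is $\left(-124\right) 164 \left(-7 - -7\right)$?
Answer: $0$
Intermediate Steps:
$\left(-124\right) 164 \left(-7 - -7\right) = - 20336 \left(-7 + 7\right) = \left(-20336\right) 0 = 0$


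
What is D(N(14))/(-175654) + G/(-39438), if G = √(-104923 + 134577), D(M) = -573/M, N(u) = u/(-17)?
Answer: -9741/2459156 - √29654/39438 ≈ -0.0083275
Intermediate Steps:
N(u) = -u/17 (N(u) = u*(-1/17) = -u/17)
G = √29654 ≈ 172.20
D(N(14))/(-175654) + G/(-39438) = -573/((-1/17*14))/(-175654) + √29654/(-39438) = -573/(-14/17)*(-1/175654) + √29654*(-1/39438) = -573*(-17/14)*(-1/175654) - √29654/39438 = (9741/14)*(-1/175654) - √29654/39438 = -9741/2459156 - √29654/39438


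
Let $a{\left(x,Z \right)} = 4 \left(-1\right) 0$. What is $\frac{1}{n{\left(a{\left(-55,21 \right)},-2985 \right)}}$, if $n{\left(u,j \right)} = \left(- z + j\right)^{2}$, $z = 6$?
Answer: $\frac{1}{8946081} \approx 1.1178 \cdot 10^{-7}$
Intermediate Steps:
$a{\left(x,Z \right)} = 0$ ($a{\left(x,Z \right)} = \left(-4\right) 0 = 0$)
$n{\left(u,j \right)} = \left(-6 + j\right)^{2}$ ($n{\left(u,j \right)} = \left(\left(-1\right) 6 + j\right)^{2} = \left(-6 + j\right)^{2}$)
$\frac{1}{n{\left(a{\left(-55,21 \right)},-2985 \right)}} = \frac{1}{\left(-6 - 2985\right)^{2}} = \frac{1}{\left(-2991\right)^{2}} = \frac{1}{8946081}$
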